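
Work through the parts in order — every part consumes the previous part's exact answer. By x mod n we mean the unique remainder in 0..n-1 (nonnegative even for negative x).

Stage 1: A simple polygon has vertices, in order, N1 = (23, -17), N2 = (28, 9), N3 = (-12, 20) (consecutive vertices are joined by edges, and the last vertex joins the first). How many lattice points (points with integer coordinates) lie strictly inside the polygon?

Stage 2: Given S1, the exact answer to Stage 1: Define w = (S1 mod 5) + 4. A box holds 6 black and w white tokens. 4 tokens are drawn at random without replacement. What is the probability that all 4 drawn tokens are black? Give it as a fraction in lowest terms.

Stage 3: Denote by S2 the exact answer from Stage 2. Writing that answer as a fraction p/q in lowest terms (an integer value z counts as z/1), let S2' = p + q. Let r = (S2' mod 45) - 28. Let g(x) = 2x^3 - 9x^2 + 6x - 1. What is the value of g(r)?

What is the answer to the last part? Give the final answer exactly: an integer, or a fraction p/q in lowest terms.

143

Stage 1: cross terms: (23*9 - 28*-17)=683, (28*20 - -12*9)=668, (-12*-17 - 23*20)=-256; twice the area = |1095| = 1095; area = 1095/2; boundary points = 1 + 1 + 1 = 3; strictly interior points = area - boundary/2 + 1 = 547; answer 547
Stage 2: S1 = 547; w = 6; total draws C(12,4) = 495; favorable C(6,4) = 15; P = 1/33; answer 1/33
Stage 3: S2 = 1/33; threaded value p + q = 34; r = 6; 2*(6)^3 - 9*(6)^2 + 6*(6)^1 - 1 = (432) + (-324) + (36) + (-1) = 143; answer 143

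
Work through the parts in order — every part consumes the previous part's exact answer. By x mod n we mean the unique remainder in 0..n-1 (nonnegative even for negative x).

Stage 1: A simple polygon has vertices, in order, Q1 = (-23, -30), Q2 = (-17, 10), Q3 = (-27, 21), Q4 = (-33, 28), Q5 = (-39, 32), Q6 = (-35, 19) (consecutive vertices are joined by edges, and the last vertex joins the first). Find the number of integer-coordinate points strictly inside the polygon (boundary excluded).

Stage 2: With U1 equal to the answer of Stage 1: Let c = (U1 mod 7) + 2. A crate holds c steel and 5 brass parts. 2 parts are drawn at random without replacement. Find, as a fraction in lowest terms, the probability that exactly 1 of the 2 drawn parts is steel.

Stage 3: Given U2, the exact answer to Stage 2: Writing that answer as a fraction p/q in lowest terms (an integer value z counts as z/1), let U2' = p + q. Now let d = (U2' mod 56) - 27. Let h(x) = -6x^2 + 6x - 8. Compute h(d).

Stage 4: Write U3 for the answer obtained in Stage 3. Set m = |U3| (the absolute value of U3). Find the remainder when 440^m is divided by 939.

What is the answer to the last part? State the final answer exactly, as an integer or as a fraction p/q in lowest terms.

Stage 1: cross terms: (-23*10 - -17*-30)=-740, (-17*21 - -27*10)=-87, (-27*28 - -33*21)=-63, (-33*32 - -39*28)=36, (-39*19 - -35*32)=379, (-35*-30 - -23*19)=1487; twice the area = |1012| = 1012; area = 506; boundary points = 2 + 1 + 1 + 2 + 1 + 1 = 8; strictly interior points = area - boundary/2 + 1 = 503; answer 503
Stage 2: U1 = 503; c = 8; total draws C(13,2) = 78; favorable C(8,1)*C(5,1) = 40; P = 20/39; answer 20/39
Stage 3: U2 = 20/39; threaded value p + q = 59; d = -24; -6*(-24)^2 + 6*(-24)^1 - 8 = (-3456) + (-144) + (-8) = -3608; answer -3608
Stage 4: U3 = -3608; m = 3608; squarings mod 939: 440^1=440, 440^2=166, 440^4=325, 440^8=457, 440^16=391, 440^32=763, 440^64=928, 440^128=121, 440^256=556, 440^512=205, 440^1024=709, 440^2048=316; 440^3608 = 440^8 * 440^16 * 440^512 * 440^1024 * 440^2048 = 316 (mod 939); answer 316

316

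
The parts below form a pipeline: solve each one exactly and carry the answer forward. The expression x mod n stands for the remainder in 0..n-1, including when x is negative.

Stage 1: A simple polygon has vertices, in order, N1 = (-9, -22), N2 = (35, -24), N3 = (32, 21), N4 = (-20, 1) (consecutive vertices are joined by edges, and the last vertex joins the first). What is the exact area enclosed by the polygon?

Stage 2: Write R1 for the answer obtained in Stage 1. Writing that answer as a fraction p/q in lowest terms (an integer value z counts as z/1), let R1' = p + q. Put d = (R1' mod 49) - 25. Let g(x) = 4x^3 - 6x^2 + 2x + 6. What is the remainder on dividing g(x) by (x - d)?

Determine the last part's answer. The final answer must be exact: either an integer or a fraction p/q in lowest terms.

Stage 1: cross terms: (-9*-24 - 35*-22)=986, (35*21 - 32*-24)=1503, (32*1 - -20*21)=452, (-20*-22 - -9*1)=449; twice the area = |3390| = 3390; area = 1695; answer 1695
Stage 2: R1 = 1695; threaded value p + q = 1696; d = 5; remainder = value at the root: 4*(5)^3 - 6*(5)^2 + 2*(5)^1 + 6 = (500) + (-150) + (10) + (6) = 366; answer 366

366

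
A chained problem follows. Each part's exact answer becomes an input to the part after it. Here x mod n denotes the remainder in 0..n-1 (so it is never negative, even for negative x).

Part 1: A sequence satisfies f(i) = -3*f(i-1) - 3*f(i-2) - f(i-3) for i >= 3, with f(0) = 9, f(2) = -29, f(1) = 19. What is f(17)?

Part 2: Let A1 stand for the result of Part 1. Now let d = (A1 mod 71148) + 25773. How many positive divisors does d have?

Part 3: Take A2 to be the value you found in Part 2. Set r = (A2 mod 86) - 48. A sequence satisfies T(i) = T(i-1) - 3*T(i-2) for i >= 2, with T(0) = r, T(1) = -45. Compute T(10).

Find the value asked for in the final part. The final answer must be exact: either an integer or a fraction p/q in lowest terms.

Part 1: f(3) = -3*(-29) - 3*(19) - 1*(9) = 21; iterating: f(3)=21, f(4)=5, f(5)=-49, f(6)=111, f(7)=-191, f(8)=289, f(9)=-405, f(10)=539, f(11)=-691, f(12)=861, f(13)=-1049, f(14)=1255, f(15)=-1479, f(16)=1721, f(17)=-1981; answer -1981
Part 2: A1 = -1981; d = 94940; 94940 = 2^2 * 5 * 47 * 101; number of divisors = (2+1) * (1+1) * (1+1) * (1+1) = 24; answer 24
Part 3: A2 = 24; r = -24; T(2) = 1*(-45) - 3*(-24) = 27; iterating: T(2)=27, T(3)=162, T(4)=81, T(5)=-405, T(6)=-648, T(7)=567, T(8)=2511, T(9)=810, T(10)=-6723; answer -6723

-6723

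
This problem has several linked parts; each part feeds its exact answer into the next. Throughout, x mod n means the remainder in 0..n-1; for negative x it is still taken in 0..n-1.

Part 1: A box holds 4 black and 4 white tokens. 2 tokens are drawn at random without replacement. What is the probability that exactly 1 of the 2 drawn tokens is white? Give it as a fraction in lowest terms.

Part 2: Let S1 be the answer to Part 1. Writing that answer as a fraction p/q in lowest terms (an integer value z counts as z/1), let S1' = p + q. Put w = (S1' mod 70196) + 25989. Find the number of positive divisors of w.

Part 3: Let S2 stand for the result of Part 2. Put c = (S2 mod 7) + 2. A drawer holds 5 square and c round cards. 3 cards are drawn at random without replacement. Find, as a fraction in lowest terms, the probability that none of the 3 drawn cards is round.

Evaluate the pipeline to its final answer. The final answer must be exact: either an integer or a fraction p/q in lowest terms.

1/22

Part 1: total draws C(8,2) = 28; favorable C(4,1)*C(4,1) = 16; P = 4/7; answer 4/7
Part 2: S1 = 4/7; threaded value p + q = 11; w = 26000; 26000 = 2^4 * 5^3 * 13; number of divisors = (4+1) * (3+1) * (1+1) = 40; answer 40
Part 3: S2 = 40; c = 7; total draws C(12,3) = 220; favorable C(5,3) = 10; P = 1/22; answer 1/22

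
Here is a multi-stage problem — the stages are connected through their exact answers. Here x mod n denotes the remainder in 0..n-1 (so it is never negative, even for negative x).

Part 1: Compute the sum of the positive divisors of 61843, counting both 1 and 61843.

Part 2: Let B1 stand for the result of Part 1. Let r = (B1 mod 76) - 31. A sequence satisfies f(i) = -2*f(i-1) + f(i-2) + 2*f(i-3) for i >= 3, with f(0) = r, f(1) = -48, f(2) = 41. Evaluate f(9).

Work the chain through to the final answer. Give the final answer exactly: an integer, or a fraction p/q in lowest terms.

Part 1: 61843 is prime, so its only divisors are 1 and 61843; sigma = 1 + 61843 = 61844; answer 61844
Part 2: B1 = 61844; r = 25; f(3) = -2*(41) + 1*(-48) + 2*(25) = -80; iterating: f(3)=-80, f(4)=105, f(5)=-208, f(6)=361, f(7)=-720, f(8)=1385, f(9)=-2768; answer -2768

-2768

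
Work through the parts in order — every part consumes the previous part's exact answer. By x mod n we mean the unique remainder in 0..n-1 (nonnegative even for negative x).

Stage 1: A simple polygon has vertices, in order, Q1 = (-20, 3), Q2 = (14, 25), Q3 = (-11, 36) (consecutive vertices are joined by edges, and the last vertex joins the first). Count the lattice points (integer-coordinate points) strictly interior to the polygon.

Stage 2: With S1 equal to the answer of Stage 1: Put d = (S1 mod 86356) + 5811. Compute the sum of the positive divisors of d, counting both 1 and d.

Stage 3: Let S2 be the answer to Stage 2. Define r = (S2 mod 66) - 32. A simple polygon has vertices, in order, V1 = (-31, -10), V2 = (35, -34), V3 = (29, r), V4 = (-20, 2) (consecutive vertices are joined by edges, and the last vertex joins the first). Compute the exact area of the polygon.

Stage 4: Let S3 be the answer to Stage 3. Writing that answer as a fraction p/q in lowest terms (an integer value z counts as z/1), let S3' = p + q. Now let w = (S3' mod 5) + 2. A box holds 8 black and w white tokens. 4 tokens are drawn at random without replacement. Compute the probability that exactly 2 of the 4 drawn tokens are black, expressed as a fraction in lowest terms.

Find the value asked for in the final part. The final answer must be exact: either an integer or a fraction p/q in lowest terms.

14/55

Stage 1: cross terms: (-20*25 - 14*3)=-542, (14*36 - -11*25)=779, (-11*3 - -20*36)=687; twice the area = |924| = 924; area = 462; boundary points = 2 + 1 + 3 = 6; strictly interior points = area - boundary/2 + 1 = 460; answer 460
Stage 2: S1 = 460; d = 6271; 6271 is prime, so its only divisors are 1 and 6271; sigma = 1 + 6271 = 6272; answer 6272
Stage 3: S2 = 6272; r = -30; cross terms: (-31*-34 - 35*-10)=1404, (35*-30 - 29*-34)=-64, (29*2 - -20*-30)=-542, (-20*-10 - -31*2)=262; twice the area = |1060| = 1060; area = 530; answer 530
Stage 4: S3 = 530; threaded value p + q = 531; w = 3; total draws C(11,4) = 330; favorable C(8,2)*C(3,2) = 84; P = 14/55; answer 14/55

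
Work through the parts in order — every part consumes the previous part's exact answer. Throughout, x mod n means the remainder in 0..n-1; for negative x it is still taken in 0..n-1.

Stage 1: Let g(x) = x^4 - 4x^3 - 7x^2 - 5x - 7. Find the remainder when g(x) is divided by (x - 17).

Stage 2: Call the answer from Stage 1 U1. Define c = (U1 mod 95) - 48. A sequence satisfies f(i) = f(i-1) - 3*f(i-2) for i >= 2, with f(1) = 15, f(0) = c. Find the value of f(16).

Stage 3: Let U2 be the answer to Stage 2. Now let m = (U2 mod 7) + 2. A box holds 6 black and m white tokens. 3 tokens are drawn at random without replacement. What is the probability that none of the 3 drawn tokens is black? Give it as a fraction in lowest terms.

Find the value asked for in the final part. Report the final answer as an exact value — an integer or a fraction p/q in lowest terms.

Stage 1: remainder = value at the root: 1*(17)^4 - 4*(17)^3 - 7*(17)^2 - 5*(17)^1 - 7 = (83521) + (-19652) + (-2023) + (-85) + (-7) = 61754; answer 61754
Stage 2: U1 = 61754; c = -44; f(2) = 1*(15) - 3*(-44) = 147; iterating: f(2)=147, f(3)=102, f(4)=-339, f(5)=-645, f(6)=372, f(7)=2307, f(8)=1191, f(9)=-5730, f(10)=-9303, f(11)=7887, f(12)=35796, f(13)=12135, f(14)=-95253, f(15)=-131658, f(16)=154101; answer 154101
Stage 3: U2 = 154101; m = 5; total draws C(11,3) = 165; favorable C(5,3) = 10; P = 2/33; answer 2/33

2/33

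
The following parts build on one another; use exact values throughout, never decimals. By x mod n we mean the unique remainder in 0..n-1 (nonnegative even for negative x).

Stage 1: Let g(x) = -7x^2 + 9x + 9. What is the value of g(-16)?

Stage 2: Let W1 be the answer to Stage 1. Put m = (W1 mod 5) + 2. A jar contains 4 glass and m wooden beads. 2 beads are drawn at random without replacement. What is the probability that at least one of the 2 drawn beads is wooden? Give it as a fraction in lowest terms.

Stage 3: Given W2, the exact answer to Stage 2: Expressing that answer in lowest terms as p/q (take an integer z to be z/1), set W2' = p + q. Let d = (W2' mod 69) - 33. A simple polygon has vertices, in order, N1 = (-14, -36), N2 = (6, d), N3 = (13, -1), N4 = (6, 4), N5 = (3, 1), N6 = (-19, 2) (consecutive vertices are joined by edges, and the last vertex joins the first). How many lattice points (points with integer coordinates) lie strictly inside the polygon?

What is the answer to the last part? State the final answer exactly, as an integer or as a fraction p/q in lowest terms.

Stage 1: -7*(-16)^2 + 9*(-16)^1 + 9 = (-1792) + (-144) + (9) = -1927; answer -1927
Stage 2: W1 = -1927; m = 5; total draws C(9,2) = 36; complement C(4,2) = 6; favorable 36 - 6 = 30; P = 5/6; answer 5/6
Stage 3: W2 = 5/6; threaded value p + q = 11; d = -22; cross terms: (-14*-22 - 6*-36)=524, (6*-1 - 13*-22)=280, (13*4 - 6*-1)=58, (6*1 - 3*4)=-6, (3*2 - -19*1)=25, (-19*-36 - -14*2)=712; twice the area = |1593| = 1593; area = 1593/2; boundary points = 2 + 7 + 1 + 3 + 1 + 1 = 15; strictly interior points = area - boundary/2 + 1 = 790; answer 790

790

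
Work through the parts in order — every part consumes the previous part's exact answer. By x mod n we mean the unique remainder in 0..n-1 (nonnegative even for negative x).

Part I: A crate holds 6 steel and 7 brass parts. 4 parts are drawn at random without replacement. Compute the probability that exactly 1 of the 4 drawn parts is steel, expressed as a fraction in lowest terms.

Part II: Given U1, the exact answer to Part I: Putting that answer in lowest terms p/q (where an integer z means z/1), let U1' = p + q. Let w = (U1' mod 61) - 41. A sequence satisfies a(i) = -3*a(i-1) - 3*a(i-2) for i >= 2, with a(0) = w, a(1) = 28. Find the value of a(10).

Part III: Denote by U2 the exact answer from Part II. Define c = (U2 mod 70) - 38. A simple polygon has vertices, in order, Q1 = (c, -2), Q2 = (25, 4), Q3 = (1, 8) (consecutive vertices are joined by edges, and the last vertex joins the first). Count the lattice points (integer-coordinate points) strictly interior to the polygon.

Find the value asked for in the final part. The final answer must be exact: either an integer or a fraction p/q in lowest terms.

135

Part I: total draws C(13,4) = 715; favorable C(6,1)*C(7,3) = 210; P = 42/143; answer 42/143
Part II: U1 = 42/143; threaded value p + q = 185; w = -39; a(2) = -3*(28) - 3*(-39) = 33; iterating: a(2)=33, a(3)=-183, a(4)=450, a(5)=-801, a(6)=1053, a(7)=-756, a(8)=-891, a(9)=4941, a(10)=-12150; answer -12150
Part III: U2 = -12150; c = -8; cross terms: (-8*4 - 25*-2)=18, (25*8 - 1*4)=196, (1*-2 - -8*8)=62; twice the area = |276| = 276; area = 138; boundary points = 3 + 4 + 1 = 8; strictly interior points = area - boundary/2 + 1 = 135; answer 135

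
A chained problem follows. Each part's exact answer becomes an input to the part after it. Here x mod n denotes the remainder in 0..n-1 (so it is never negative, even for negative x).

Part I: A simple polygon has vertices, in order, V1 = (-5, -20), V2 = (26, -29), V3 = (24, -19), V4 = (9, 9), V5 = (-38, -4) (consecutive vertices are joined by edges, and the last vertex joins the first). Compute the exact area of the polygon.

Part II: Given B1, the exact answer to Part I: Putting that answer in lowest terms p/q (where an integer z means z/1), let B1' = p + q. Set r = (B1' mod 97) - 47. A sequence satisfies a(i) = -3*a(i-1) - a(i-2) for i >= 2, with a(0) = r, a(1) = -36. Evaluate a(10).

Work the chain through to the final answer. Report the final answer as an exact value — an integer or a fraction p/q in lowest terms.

147932

Part I: cross terms: (-5*-29 - 26*-20)=665, (26*-19 - 24*-29)=202, (24*9 - 9*-19)=387, (9*-4 - -38*9)=306, (-38*-20 - -5*-4)=740; twice the area = |2300| = 2300; area = 1150; answer 1150
Part II: B1 = 1150; threaded value p + q = 1151; r = 37; a(2) = -3*(-36) - 1*(37) = 71; iterating: a(2)=71, a(3)=-177, a(4)=460, a(5)=-1203, a(6)=3149, a(7)=-8244, a(8)=21583, a(9)=-56505, a(10)=147932; answer 147932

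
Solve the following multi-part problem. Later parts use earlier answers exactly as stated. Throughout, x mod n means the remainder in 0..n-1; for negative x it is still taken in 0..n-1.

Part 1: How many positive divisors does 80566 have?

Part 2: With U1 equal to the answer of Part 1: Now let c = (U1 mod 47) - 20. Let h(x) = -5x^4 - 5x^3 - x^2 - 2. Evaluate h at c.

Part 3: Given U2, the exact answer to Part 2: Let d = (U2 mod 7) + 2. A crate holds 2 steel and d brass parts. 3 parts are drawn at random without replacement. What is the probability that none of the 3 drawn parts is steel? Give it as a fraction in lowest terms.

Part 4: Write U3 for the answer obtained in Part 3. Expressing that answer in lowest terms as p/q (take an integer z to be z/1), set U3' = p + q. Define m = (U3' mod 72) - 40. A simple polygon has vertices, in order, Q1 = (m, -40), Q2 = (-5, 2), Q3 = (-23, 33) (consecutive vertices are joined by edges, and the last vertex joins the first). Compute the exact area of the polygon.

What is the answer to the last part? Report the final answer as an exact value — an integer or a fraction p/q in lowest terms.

Part 1: 80566 = 2 * 40283; number of divisors = (1+1) * (1+1) = 4; answer 4
Part 2: U1 = 4; c = -16; -5*(-16)^4 - 5*(-16)^3 - 1*(-16)^2 - 2 = (-327680) + (20480) + (-256) + (-2) = -307458; answer -307458
Part 3: U2 = -307458; d = 5; total draws C(7,3) = 35; favorable C(5,3) = 10; P = 2/7; answer 2/7
Part 4: U3 = 2/7; threaded value p + q = 9; m = -31; cross terms: (-31*2 - -5*-40)=-262, (-5*33 - -23*2)=-119, (-23*-40 - -31*33)=1943; twice the area = |1562| = 1562; area = 781; answer 781

781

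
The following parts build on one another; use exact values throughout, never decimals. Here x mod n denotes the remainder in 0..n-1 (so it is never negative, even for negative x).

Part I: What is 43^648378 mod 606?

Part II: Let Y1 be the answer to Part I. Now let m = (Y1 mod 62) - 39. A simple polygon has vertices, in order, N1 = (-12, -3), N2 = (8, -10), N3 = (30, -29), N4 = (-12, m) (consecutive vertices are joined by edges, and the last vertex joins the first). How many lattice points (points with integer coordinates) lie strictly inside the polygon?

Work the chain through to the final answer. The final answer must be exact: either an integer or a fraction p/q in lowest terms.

133

Part I: squarings mod 606: 43^1=43, 43^2=31, 43^4=355, 43^8=583, 43^16=529, 43^32=475, 43^64=193, 43^128=283, 43^256=97, 43^512=319, 43^1024=559, 43^2048=391, 43^4096=169, 43^8192=79, 43^16384=181, 43^32768=37, 43^65536=157, 43^131072=409, 43^262144=25, 43^524288=19; 43^648378 = 43^2 * 43^8 * 43^16 * 43^32 * 43^128 * 43^1024 * 43^8192 * 43^16384 * 43^32768 * 43^65536 * 43^524288 = 283 (mod 606); answer 283
Part II: Y1 = 283; m = -4; cross terms: (-12*-10 - 8*-3)=144, (8*-29 - 30*-10)=68, (30*-4 - -12*-29)=-468, (-12*-3 - -12*-4)=-12; twice the area = |-268| = 268; area = 134; boundary points = 1 + 1 + 1 + 1 = 4; strictly interior points = area - boundary/2 + 1 = 133; answer 133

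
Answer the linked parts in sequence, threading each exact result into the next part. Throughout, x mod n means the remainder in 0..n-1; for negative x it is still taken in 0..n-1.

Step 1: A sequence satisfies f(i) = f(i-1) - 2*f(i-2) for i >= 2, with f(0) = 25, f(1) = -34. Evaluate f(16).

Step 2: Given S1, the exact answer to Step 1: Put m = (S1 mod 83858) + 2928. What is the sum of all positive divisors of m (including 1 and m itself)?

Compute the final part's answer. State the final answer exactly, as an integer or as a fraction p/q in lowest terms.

8640

Step 1: f(2) = 1*(-34) - 2*(25) = -84; iterating: f(2)=-84, f(3)=-16, f(4)=152, f(5)=184, f(6)=-120, f(7)=-488, f(8)=-248, f(9)=728, f(10)=1224, f(11)=-232, f(12)=-2680, f(13)=-2216, f(14)=3144, f(15)=7576, f(16)=1288; answer 1288
Step 2: S1 = 1288; m = 4216; 4216 = 2^3 * 17 * 31; sigma = (1 + 2 + 4 + 8) * (1 + 17) * (1 + 31) = 15 * 18 * 32 = 8640; answer 8640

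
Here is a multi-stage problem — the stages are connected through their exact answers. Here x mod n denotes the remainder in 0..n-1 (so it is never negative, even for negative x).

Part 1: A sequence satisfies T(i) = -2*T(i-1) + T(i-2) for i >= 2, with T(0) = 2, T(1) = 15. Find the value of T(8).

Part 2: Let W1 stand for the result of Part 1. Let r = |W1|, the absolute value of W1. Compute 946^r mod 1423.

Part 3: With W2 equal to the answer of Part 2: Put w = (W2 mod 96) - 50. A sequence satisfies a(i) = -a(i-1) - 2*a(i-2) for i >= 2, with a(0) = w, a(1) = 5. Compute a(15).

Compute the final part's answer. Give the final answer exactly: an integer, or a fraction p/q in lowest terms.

Part 1: T(2) = -2*(15) + 1*(2) = -28; iterating: T(2)=-28, T(3)=71, T(4)=-170, T(5)=411, T(6)=-992, T(7)=2395, T(8)=-5782; answer -5782
Part 2: W1 = -5782; r = 5782; squarings mod 1423: 946^1=946, 946^2=1272, 946^4=33, 946^8=1089, 946^16=562, 946^32=1361, 946^64=998, 946^128=1327, 946^256=678, 946^512=55, 946^1024=179, 946^2048=735, 946^4096=908; 946^5782 = 946^2 * 946^4 * 946^16 * 946^128 * 946^512 * 946^1024 * 946^4096 = 815 (mod 1423); answer 815
Part 3: W2 = 815; w = -3; a(2) = -1*(5) - 2*(-3) = 1; iterating: a(2)=1, a(3)=-11, a(4)=9, a(5)=13, a(6)=-31, a(7)=5, a(8)=57, a(9)=-67, a(10)=-47, a(11)=181, a(12)=-87, a(13)=-275, a(14)=449, a(15)=101; answer 101

101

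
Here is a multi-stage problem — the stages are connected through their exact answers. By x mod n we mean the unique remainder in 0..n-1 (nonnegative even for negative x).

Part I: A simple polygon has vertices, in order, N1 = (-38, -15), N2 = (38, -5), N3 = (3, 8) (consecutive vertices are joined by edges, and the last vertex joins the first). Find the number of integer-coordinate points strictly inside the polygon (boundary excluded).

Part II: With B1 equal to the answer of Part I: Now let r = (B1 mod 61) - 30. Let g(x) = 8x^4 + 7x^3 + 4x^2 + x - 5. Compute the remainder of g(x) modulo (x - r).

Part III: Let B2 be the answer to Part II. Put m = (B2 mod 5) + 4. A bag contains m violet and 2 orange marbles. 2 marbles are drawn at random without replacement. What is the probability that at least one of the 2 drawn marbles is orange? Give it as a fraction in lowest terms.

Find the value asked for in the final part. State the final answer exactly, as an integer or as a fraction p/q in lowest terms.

11/21

Part I: cross terms: (-38*-5 - 38*-15)=760, (38*8 - 3*-5)=319, (3*-15 - -38*8)=259; twice the area = |1338| = 1338; area = 669; boundary points = 2 + 1 + 1 = 4; strictly interior points = area - boundary/2 + 1 = 668; answer 668
Part II: B1 = 668; r = 28; remainder = value at the root: 8*(28)^4 + 7*(28)^3 + 4*(28)^2 + 1*(28)^1 - 5 = (4917248) + (153664) + (3136) + (28) + (-5) = 5074071; answer 5074071
Part III: B2 = 5074071; m = 5; total draws C(7,2) = 21; complement C(5,2) = 10; favorable 21 - 10 = 11; P = 11/21; answer 11/21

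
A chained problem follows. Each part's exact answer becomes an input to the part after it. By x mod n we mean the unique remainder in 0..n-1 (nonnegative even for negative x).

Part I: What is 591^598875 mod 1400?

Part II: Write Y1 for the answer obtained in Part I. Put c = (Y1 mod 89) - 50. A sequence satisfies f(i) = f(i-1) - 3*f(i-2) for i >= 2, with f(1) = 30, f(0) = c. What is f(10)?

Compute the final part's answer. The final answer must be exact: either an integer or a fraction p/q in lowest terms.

Part I: squarings mod 1400: 591^1=591, 591^2=681, 591^4=361, 591^8=121, 591^16=641, 591^32=681, 591^64=361, 591^128=121, 591^256=641, 591^512=681, 591^1024=361, 591^2048=121, 591^4096=641, 591^8192=681, 591^16384=361, 591^32768=121, 591^65536=641, 591^131072=681, 591^262144=361, 591^524288=121; 591^598875 = 591^1 * 591^2 * 591^8 * 591^16 * 591^64 * 591^256 * 591^512 * 591^8192 * 591^65536 * 591^524288 = 951 (mod 1400); answer 951
Part II: Y1 = 951; c = 11; f(2) = 1*(30) - 3*(11) = -3; iterating: f(2)=-3, f(3)=-93, f(4)=-84, f(5)=195, f(6)=447, f(7)=-138, f(8)=-1479, f(9)=-1065, f(10)=3372; answer 3372

3372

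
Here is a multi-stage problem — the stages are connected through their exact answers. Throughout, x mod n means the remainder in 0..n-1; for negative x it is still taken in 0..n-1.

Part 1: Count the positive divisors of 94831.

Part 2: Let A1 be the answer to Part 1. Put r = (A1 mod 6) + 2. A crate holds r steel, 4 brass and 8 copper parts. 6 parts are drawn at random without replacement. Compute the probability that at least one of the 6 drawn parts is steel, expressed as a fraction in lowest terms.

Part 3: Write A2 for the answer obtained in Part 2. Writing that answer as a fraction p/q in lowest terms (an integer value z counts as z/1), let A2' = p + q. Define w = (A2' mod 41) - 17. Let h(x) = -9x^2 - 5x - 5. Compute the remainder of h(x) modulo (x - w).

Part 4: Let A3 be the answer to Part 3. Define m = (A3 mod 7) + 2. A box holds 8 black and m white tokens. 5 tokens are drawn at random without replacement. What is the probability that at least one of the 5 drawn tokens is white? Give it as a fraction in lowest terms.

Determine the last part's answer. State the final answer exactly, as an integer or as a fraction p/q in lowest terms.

Part 1: 94831 = 11 * 37 * 233; number of divisors = (1+1) * (1+1) * (1+1) = 8; answer 8
Part 2: A1 = 8; r = 4; total draws C(16,6) = 8008; complement C(12,6) = 924; favorable 8008 - 924 = 7084; P = 23/26; answer 23/26
Part 3: A2 = 23/26; threaded value p + q = 49; w = -9; remainder = value at the root: -9*(-9)^2 - 5*(-9)^1 - 5 = (-729) + (45) + (-5) = -689; answer -689
Part 4: A3 = -689; m = 6; total draws C(14,5) = 2002; complement C(8,5) = 56; favorable 2002 - 56 = 1946; P = 139/143; answer 139/143

139/143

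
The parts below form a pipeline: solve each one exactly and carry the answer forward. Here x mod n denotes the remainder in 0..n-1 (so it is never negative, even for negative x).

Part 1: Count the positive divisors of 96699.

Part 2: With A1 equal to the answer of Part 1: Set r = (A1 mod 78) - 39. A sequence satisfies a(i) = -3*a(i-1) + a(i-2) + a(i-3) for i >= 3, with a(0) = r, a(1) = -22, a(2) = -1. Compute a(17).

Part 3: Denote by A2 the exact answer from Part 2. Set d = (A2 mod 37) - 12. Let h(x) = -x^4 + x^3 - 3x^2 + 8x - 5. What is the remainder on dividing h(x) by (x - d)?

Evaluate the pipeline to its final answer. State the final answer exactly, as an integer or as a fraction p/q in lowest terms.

Part 1: 96699 = 3 * 32233; number of divisors = (1+1) * (1+1) = 4; answer 4
Part 2: A1 = 4; r = -35; a(3) = -3*(-1) + 1*(-22) + 1*(-35) = -54; iterating: a(3)=-54, a(4)=139, a(5)=-472, a(6)=1501, a(7)=-4836, a(8)=15537, a(9)=-49946, a(10)=160539, a(11)=-516026, a(12)=1658671, a(13)=-5331500, a(14)=17137145, a(15)=-55084264, a(16)=177058437, a(17)=-569122430; answer -569122430
Part 3: A2 = -569122430; d = 14; remainder = value at the root: -1*(14)^4 + 1*(14)^3 - 3*(14)^2 + 8*(14)^1 - 5 = (-38416) + (2744) + (-588) + (112) + (-5) = -36153; answer -36153

-36153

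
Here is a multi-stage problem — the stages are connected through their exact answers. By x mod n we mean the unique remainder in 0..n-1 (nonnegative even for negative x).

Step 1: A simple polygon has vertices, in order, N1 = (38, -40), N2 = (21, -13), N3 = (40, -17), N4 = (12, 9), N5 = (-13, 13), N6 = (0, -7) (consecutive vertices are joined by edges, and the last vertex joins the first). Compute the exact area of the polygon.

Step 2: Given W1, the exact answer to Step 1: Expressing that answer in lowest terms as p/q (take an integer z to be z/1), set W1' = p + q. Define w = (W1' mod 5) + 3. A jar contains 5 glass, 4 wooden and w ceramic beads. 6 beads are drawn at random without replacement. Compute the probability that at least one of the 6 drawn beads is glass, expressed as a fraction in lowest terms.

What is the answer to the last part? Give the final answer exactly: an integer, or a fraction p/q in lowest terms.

Step 1: cross terms: (38*-13 - 21*-40)=346, (21*-17 - 40*-13)=163, (40*9 - 12*-17)=564, (12*13 - -13*9)=273, (-13*-7 - 0*13)=91, (0*-40 - 38*-7)=266; twice the area = |1703| = 1703; area = 1703/2; answer 1703/2
Step 2: W1 = 1703/2; threaded value p + q = 1705; w = 3; total draws C(12,6) = 924; complement C(7,6) = 7; favorable 924 - 7 = 917; P = 131/132; answer 131/132

131/132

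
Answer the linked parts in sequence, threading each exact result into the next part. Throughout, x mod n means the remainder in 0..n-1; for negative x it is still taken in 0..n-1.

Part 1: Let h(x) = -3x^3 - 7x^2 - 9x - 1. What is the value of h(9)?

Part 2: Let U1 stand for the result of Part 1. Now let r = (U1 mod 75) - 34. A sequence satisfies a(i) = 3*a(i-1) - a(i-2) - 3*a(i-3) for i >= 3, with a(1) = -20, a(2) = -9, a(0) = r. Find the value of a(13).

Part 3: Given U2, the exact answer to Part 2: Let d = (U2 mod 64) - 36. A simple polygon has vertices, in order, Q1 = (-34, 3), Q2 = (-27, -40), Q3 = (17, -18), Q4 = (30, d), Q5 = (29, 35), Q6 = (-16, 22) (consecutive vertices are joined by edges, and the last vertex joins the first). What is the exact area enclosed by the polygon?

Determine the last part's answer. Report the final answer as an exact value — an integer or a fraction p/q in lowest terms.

Part 1: -3*(9)^3 - 7*(9)^2 - 9*(9)^1 - 1 = (-2187) + (-567) + (-81) + (-1) = -2836; answer -2836
Part 2: U1 = -2836; r = -20; a(3) = 3*(-9) - 1*(-20) - 3*(-20) = 53; iterating: a(3)=53, a(4)=228, a(5)=658, a(6)=1587, a(7)=3419, a(8)=6696, a(9)=11908, a(10)=18771, a(11)=24317, a(12)=18456, a(13)=-25262; answer -25262
Part 3: U2 = -25262; d = -18; cross terms: (-34*-40 - -27*3)=1441, (-27*-18 - 17*-40)=1166, (17*-18 - 30*-18)=234, (30*35 - 29*-18)=1572, (29*22 - -16*35)=1198, (-16*3 - -34*22)=700; twice the area = |6311| = 6311; area = 6311/2; answer 6311/2

6311/2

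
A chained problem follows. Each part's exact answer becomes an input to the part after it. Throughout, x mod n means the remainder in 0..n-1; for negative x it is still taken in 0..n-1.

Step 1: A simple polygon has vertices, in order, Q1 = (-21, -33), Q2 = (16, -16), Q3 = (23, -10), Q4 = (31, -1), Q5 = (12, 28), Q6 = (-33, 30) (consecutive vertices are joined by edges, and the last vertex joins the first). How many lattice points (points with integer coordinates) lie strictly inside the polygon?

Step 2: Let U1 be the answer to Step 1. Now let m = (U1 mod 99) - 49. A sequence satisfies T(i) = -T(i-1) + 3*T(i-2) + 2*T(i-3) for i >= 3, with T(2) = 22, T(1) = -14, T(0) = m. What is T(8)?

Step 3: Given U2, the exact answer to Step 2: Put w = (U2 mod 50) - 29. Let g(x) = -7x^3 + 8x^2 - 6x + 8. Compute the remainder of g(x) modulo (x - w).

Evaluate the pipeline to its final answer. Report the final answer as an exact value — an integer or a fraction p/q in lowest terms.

Step 1: cross terms: (-21*-16 - 16*-33)=864, (16*-10 - 23*-16)=208, (23*-1 - 31*-10)=287, (31*28 - 12*-1)=880, (12*30 - -33*28)=1284, (-33*-33 - -21*30)=1719; twice the area = |5242| = 5242; area = 2621; boundary points = 1 + 1 + 1 + 1 + 1 + 3 = 8; strictly interior points = area - boundary/2 + 1 = 2618; answer 2618
Step 2: U1 = 2618; m = -5; T(3) = -1*(22) + 3*(-14) + 2*(-5) = -74; iterating: T(3)=-74, T(4)=112, T(5)=-290, T(6)=478, T(7)=-1124, T(8)=1978; answer 1978
Step 3: U2 = 1978; w = -1; remainder = value at the root: -7*(-1)^3 + 8*(-1)^2 - 6*(-1)^1 + 8 = (7) + (8) + (6) + (8) = 29; answer 29

29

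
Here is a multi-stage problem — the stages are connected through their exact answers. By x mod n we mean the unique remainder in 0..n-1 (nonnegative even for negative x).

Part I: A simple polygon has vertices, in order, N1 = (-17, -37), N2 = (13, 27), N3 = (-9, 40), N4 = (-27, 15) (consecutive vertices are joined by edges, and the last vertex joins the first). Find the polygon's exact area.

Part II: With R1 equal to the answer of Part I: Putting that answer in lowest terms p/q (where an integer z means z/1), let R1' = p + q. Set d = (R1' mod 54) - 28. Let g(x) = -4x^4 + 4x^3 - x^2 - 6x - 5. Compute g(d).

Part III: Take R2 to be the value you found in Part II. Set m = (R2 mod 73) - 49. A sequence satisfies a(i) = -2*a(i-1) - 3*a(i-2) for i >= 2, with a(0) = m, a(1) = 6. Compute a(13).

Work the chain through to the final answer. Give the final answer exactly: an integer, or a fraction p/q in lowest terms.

Part I: cross terms: (-17*27 - 13*-37)=22, (13*40 - -9*27)=763, (-9*15 - -27*40)=945, (-27*-37 - -17*15)=1254; twice the area = |2984| = 2984; area = 1492; answer 1492
Part II: R1 = 1492; threaded value p + q = 1493; d = 7; -4*(7)^4 + 4*(7)^3 - 1*(7)^2 - 6*(7)^1 - 5 = (-9604) + (1372) + (-49) + (-42) + (-5) = -8328; answer -8328
Part III: R2 = -8328; m = 18; a(2) = -2*(6) - 3*(18) = -66; iterating: a(2)=-66, a(3)=114, a(4)=-30, a(5)=-282, a(6)=654, a(7)=-462, a(8)=-1038, a(9)=3462, a(10)=-3810, a(11)=-2766, a(12)=16962, a(13)=-25626; answer -25626

-25626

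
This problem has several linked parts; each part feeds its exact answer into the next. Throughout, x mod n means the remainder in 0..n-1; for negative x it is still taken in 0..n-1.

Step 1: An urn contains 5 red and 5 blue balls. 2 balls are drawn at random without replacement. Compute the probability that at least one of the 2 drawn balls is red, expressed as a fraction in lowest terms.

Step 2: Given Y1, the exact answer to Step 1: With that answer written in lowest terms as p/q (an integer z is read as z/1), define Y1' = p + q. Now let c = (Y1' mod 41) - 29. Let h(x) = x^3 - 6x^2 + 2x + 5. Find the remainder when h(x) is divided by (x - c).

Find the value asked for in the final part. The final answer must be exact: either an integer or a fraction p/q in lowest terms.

-3232

Step 1: total draws C(10,2) = 45; complement C(5,2) = 10; favorable 45 - 10 = 35; P = 7/9; answer 7/9
Step 2: Y1 = 7/9; threaded value p + q = 16; c = -13; remainder = value at the root: 1*(-13)^3 - 6*(-13)^2 + 2*(-13)^1 + 5 = (-2197) + (-1014) + (-26) + (5) = -3232; answer -3232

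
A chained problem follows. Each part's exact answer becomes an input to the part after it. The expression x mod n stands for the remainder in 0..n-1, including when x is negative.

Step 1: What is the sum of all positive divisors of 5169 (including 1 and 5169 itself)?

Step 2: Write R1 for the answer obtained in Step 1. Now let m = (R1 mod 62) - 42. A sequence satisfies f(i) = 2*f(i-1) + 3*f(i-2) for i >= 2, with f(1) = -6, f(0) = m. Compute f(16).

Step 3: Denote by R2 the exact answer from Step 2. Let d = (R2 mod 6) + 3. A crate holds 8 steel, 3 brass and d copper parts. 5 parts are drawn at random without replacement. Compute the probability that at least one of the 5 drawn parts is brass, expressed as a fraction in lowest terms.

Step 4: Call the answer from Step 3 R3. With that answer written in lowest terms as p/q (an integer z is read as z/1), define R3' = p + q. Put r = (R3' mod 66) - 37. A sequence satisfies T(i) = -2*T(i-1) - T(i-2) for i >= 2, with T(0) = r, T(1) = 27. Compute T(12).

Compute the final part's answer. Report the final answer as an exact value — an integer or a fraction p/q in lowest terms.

Step 1: 5169 = 3 * 1723; sigma = (1 + 3) * (1 + 1723) = 4 * 1724 = 6896; answer 6896
Step 2: R1 = 6896; m = -28; f(2) = 2*(-6) + 3*(-28) = -96; iterating: f(2)=-96, f(3)=-210, f(4)=-708, f(5)=-2046, f(6)=-6216, f(7)=-18570, f(8)=-55788, f(9)=-167286, f(10)=-501936, f(11)=-1505730, f(12)=-4517268, f(13)=-13551726, f(14)=-40655256, f(15)=-121965690, f(16)=-365897148; answer -365897148
Step 3: R2 = -365897148; d = 3; total draws C(14,5) = 2002; complement C(11,5) = 462; favorable 2002 - 462 = 1540; P = 10/13; answer 10/13
Step 4: R3 = 10/13; threaded value p + q = 23; r = -14; T(2) = -2*(27) - 1*(-14) = -40; iterating: T(2)=-40, T(3)=53, T(4)=-66, T(5)=79, T(6)=-92, T(7)=105, T(8)=-118, T(9)=131, T(10)=-144, T(11)=157, T(12)=-170; answer -170

-170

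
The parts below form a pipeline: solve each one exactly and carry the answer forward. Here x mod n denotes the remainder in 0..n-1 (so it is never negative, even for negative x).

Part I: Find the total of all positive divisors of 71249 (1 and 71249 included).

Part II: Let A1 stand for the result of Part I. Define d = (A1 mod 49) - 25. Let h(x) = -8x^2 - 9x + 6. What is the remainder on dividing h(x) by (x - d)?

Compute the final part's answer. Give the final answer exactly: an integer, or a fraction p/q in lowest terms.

Part I: 71249 is prime, so its only divisors are 1 and 71249; sigma = 1 + 71249 = 71250; answer 71250
Part II: A1 = 71250; d = -21; remainder = value at the root: -8*(-21)^2 - 9*(-21)^1 + 6 = (-3528) + (189) + (6) = -3333; answer -3333

-3333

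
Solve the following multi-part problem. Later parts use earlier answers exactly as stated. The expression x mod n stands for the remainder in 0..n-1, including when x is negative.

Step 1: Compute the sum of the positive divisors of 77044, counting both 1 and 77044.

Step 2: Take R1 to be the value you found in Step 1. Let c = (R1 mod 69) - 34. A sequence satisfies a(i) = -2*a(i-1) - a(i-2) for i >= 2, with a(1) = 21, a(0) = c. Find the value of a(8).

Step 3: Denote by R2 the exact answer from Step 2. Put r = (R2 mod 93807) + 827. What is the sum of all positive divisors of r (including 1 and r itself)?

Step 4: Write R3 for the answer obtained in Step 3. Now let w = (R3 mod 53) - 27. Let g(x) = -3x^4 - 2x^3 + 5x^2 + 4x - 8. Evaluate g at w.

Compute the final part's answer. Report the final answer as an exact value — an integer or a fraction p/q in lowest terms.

-808

Step 1: 77044 = 2^2 * 11 * 17 * 103; sigma = (1 + 2 + 4) * (1 + 11) * (1 + 17) * (1 + 103) = 7 * 12 * 18 * 104 = 157248; answer 157248
Step 2: R1 = 157248; c = 32; a(2) = -2*(21) - 1*(32) = -74; iterating: a(2)=-74, a(3)=127, a(4)=-180, a(5)=233, a(6)=-286, a(7)=339, a(8)=-392; answer -392
Step 3: R2 = -392; r = 94242; 94242 = 2 * 3 * 113 * 139; sigma = (1 + 2) * (1 + 3) * (1 + 113) * (1 + 139) = 3 * 4 * 114 * 140 = 191520; answer 191520
Step 4: R3 = 191520; w = 4; -3*(4)^4 - 2*(4)^3 + 5*(4)^2 + 4*(4)^1 - 8 = (-768) + (-128) + (80) + (16) + (-8) = -808; answer -808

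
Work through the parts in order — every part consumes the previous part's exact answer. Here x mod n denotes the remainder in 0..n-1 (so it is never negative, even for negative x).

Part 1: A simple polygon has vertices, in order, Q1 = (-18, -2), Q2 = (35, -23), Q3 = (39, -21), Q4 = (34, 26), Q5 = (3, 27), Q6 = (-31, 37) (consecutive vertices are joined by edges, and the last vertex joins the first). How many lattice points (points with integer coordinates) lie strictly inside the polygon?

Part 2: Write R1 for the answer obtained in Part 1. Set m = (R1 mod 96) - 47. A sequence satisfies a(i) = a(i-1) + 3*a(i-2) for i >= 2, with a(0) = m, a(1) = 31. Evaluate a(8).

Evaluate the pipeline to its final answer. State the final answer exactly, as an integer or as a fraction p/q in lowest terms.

3526

Part 1: cross terms: (-18*-23 - 35*-2)=484, (35*-21 - 39*-23)=162, (39*26 - 34*-21)=1728, (34*27 - 3*26)=840, (3*37 - -31*27)=948, (-31*-2 - -18*37)=728; twice the area = |4890| = 4890; area = 2445; boundary points = 1 + 2 + 1 + 1 + 2 + 13 = 20; strictly interior points = area - boundary/2 + 1 = 2436; answer 2436
Part 2: R1 = 2436; m = -11; a(2) = 1*(31) + 3*(-11) = -2; iterating: a(2)=-2, a(3)=91, a(4)=85, a(5)=358, a(6)=613, a(7)=1687, a(8)=3526; answer 3526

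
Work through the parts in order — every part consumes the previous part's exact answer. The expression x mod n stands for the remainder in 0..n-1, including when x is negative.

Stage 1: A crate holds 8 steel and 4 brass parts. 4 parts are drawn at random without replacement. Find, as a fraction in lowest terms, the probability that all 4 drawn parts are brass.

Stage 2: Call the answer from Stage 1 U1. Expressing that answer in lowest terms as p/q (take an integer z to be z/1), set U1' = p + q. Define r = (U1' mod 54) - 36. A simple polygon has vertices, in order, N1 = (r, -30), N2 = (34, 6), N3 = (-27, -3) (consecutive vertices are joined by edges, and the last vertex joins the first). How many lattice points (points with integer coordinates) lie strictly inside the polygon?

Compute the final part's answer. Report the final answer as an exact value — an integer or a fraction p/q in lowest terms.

Stage 1: total draws C(12,4) = 495; favorable C(4,4) = 1; P = 1/495; answer 1/495
Stage 2: U1 = 1/495; threaded value p + q = 496; r = -26; cross terms: (-26*6 - 34*-30)=864, (34*-3 - -27*6)=60, (-27*-30 - -26*-3)=732; twice the area = |1656| = 1656; area = 828; boundary points = 12 + 1 + 1 = 14; strictly interior points = area - boundary/2 + 1 = 822; answer 822

822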